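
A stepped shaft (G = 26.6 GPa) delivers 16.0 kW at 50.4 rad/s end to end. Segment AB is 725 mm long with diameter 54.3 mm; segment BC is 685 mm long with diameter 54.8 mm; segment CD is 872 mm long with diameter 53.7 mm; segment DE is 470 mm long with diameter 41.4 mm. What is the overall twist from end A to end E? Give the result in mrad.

ω = 50.4 rad/s, so T = P/ω = 16.0×10³ / 50.40 = 317.5 N·m.
J_AB = π(0.0543)⁴/32 = 8.53×10^-7 m⁴; J_BC = π(0.0548)⁴/32 = 8.85×10^-7 m⁴; J_CD = π(0.0537)⁴/32 = 8.16×10^-7 m⁴; J_DE = π(0.0414)⁴/32 = 2.88×10^-7 m⁴.
θ = (T/G)·Σ L_i/J_i = (317.5/26.6×10⁹)·(0.725/8.53×10^-7 + 0.685/8.85×10^-7 + 0.872/8.16×10^-7 + 0.470/2.88×10^-7) = 0.05157 rad.

51.6 mrad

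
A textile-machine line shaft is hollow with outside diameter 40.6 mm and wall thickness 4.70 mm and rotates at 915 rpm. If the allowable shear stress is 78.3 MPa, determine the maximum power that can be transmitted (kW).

64.2 kW

J = π(d_o⁴ − d_i⁴)/32 = π(0.0406⁴ − 0.0312⁴)/32 = 1.737×10^-7 m⁴.
T_max = τ_allow·J/r = 7.83×10^7 × 1.737×10^-7 / 0.0203 = 670.1 N·m.
ω = 2π·915/60 = 95.82 rad/s, so P_max = T_max·ω = 6.420×10^4 W.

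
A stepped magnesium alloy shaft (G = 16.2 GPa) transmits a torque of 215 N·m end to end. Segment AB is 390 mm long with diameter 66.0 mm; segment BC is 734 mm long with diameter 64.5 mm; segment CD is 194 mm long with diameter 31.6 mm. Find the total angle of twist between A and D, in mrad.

34.8 mrad

J_AB = π(0.0660)⁴/32 = 1.86×10^-6 m⁴; J_BC = π(0.0645)⁴/32 = 1.70×10^-6 m⁴; J_CD = π(0.0316)⁴/32 = 9.79×10^-8 m⁴.
θ = (T/G)·Σ L_i/J_i = (215.0/16.2×10⁹)·(0.390/1.86×10^-6 + 0.734/1.70×10^-6 + 0.194/9.79×10^-8) = 0.03481 rad.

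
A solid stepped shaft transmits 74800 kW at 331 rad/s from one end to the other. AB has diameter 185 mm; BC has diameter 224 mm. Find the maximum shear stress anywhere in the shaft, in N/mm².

ω = 331 rad/s, so T = P/ω = 74800×10³ / 331.0 = 226000 N·m.
Under the same torque, τ_max = 16T/(πd³) is largest where d is smallest — segment AB (d = 185 mm).
τ_max = 16·226000/(π·(0.185)³) = 1.818×10^8 Pa.

182 N/mm²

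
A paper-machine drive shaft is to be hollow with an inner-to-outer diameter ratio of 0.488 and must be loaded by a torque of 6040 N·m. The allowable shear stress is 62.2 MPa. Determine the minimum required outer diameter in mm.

For a hollow shaft with d_i/d_o = 0.488: τ_max = 16T/(π d_o³ (1−k⁴)), so d_o = [16T/(π τ_allow (1−k⁴))]^(1/3) = [16·6040/(π·6.22×10^7·0.9433)]^(1/3) = 0.08064 m.

80.6 mm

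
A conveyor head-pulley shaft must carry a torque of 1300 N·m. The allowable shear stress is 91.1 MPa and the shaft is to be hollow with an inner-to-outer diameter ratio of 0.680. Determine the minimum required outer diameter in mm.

45.2 mm

For a hollow shaft with d_i/d_o = 0.680: τ_max = 16T/(π d_o³ (1−k⁴)), so d_o = [16T/(π τ_allow (1−k⁴))]^(1/3) = [16·1300/(π·9.11×10^7·0.7862)]^(1/3) = 0.04522 m.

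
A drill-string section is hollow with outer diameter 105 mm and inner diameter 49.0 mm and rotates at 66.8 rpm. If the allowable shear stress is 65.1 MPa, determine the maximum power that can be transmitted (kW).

98.6 kW

J = π(d_o⁴ − d_i⁴)/32 = π(0.105⁴ − 0.0490⁴)/32 = 1.137×10^-5 m⁴.
T_max = τ_allow·J/r = 6.51×10^7 × 1.137×10^-5 / 0.0525 = 14100 N·m.
ω = 2π·66.8/60 = 6.995 rad/s, so P_max = T_max·ω = 9.860×10^4 W.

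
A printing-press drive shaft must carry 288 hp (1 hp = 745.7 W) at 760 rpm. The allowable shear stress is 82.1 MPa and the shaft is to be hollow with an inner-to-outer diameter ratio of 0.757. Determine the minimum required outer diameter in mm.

62.9 mm

ω = 2π·760/60 = 79.59 rad/s, so T = P/ω = 288×745.7 / 79.59 = 2698 N·m.
For a hollow shaft with d_i/d_o = 0.757: τ_max = 16T/(π d_o³ (1−k⁴)), so d_o = [16T/(π τ_allow (1−k⁴))]^(1/3) = [16·2698/(π·8.21×10^7·0.6716)]^(1/3) = 0.06293 m.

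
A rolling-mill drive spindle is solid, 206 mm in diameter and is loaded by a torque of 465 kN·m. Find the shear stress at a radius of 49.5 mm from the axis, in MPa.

130 MPa

J = πd⁴/32 = π(0.206)⁴/32 = 1.768×10^-4 m⁴.
Shear stress varies linearly with radius: τ = T·r/J = 465000 × 0.0495 / 1.768×10^-4 = 1.302×10^8 Pa.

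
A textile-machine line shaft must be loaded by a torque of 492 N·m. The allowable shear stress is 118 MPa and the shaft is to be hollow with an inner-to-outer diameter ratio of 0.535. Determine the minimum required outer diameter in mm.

For a hollow shaft with d_i/d_o = 0.535: τ_max = 16T/(π d_o³ (1−k⁴)), so d_o = [16T/(π τ_allow (1−k⁴))]^(1/3) = [16·492.0/(π·1.18×10^8·0.9181)]^(1/3) = 0.02849 m.

28.5 mm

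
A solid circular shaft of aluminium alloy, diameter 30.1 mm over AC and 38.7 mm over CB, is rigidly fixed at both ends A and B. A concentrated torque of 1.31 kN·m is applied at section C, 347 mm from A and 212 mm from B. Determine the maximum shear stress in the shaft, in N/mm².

Compatibility: T_A·a/J_AC = T_B·b/J_CB with T_A + T_B = T₀.
J_AC = 8.06×10^-8 m⁴, J_CB = 2.20×10^-7 m⁴, so T_A = T₀·(J_AC/a)/((J_AC/a)+(J_CB/b)) = 239.4 N·m, T_B = 1071 N·m.
τ in each portion: τ_AC = 4.47×10^7 Pa, τ_CB = 9.41×10^7 Pa; maximum is in CB.
τ_max = T_CB·r/J = 1071·0.0194/2.20×10^-7 = 9.408×10^7 Pa.

94.1 N/mm²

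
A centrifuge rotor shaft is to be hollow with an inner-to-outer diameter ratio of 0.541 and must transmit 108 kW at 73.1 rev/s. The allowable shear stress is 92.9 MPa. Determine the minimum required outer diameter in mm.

ω = 2π·73.1 = 459.3 rad/s, so T = P/ω = 108×10³ / 459.3 = 235.1 N·m.
For a hollow shaft with d_i/d_o = 0.541: τ_max = 16T/(π d_o³ (1−k⁴)), so d_o = [16T/(π τ_allow (1−k⁴))]^(1/3) = [16·235.1/(π·9.29×10^7·0.9143)]^(1/3) = 0.02416 m.

24.2 mm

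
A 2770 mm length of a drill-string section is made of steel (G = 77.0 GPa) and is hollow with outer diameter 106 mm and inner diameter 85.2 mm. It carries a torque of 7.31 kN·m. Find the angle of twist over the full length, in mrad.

J = π(d_o⁴ − d_i⁴)/32 = π(0.106⁴ − 0.0852⁴)/32 = 7.221×10^-6 m⁴.
θ = T·L/(G·J) = 7310 × 2.77 / (77.0×10⁹ × 7.221×10^-6) = 0.03642 rad.

36.4 mrad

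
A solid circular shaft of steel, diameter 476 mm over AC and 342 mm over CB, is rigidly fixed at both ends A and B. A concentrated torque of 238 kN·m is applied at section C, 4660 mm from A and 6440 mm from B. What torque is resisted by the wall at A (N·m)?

200000 N·m

Compatibility: T_A·a/J_AC = T_B·b/J_CB with T_A + T_B = T₀.
J_AC = 5.04×10^-3 m⁴, J_CB = 1.34×10^-3 m⁴, so T_A = T₀·(J_AC/a)/((J_AC/a)+(J_CB/b)) = 199500 N·m, T_B = 38470 N·m.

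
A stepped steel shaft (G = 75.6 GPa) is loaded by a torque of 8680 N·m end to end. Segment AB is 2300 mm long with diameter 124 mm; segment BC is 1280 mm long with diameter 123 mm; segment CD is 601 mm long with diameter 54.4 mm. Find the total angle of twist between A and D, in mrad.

J_AB = π(0.124)⁴/32 = 2.32×10^-5 m⁴; J_BC = π(0.123)⁴/32 = 2.25×10^-5 m⁴; J_CD = π(0.0544)⁴/32 = 8.60×10^-7 m⁴.
θ = (T/G)·Σ L_i/J_i = (8680/75.6×10⁹)·(2.30/2.32×10^-5 + 1.28/2.25×10^-5 + 0.601/8.60×10^-7) = 0.09817 rad.

98.2 mrad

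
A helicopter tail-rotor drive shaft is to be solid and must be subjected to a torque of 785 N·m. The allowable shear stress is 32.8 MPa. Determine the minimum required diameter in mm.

For a solid shaft τ_max = 16T/(πd³), so d = (16T/(π τ_allow))^(1/3) = (16·785.0/(π·3.28×10^7))^(1/3) = 0.04958 m.

49.6 mm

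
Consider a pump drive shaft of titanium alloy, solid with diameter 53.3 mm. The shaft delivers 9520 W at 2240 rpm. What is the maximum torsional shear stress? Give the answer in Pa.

1.37e6 Pa

ω = 2π·2240/60 = 234.6 rad/s, so T = P/ω = 9520 / 234.6 = 40.58 N·m.
J = πd⁴/32 = π(0.0533)⁴/32 = 7.923×10^-7 m⁴.
τ_max = T·r/J = 40.58 × 0.0267 / 7.923×10^-7 = 1.365×10^6 Pa.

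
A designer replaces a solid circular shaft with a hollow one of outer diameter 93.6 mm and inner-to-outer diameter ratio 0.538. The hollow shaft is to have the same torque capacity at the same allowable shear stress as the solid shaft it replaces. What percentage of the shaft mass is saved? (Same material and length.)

Equal τ_max and T ⇒ the solid shaft needs d_s³ = d_o³(1−k⁴), so d_s = 93.6·(1−0.538⁴)^(1/3) = 90.91 mm.
Area ratio A_h/A_s = d_o²(1−k²)/d_s² = (1−k²)/(1−k⁴)^(2/3) = 0.7532.
Mass saving = 1 − 0.7532 = 24.7 %.

24.7 %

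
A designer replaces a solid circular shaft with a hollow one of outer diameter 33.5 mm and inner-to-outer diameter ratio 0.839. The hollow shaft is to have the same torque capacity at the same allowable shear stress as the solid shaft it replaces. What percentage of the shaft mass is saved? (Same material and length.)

53.3 %

Equal τ_max and T ⇒ the solid shaft needs d_s³ = d_o³(1−k⁴), so d_s = 33.5·(1−0.839⁴)^(1/3) = 26.67 mm.
Area ratio A_h/A_s = d_o²(1−k²)/d_s² = (1−k²)/(1−k⁴)^(2/3) = 0.4672.
Mass saving = 1 − 0.4672 = 53.3 %.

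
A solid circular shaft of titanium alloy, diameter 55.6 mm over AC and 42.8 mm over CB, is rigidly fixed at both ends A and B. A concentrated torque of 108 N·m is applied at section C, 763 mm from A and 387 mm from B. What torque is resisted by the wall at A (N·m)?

Compatibility: T_A·a/J_AC = T_B·b/J_CB with T_A + T_B = T₀.
J_AC = 9.38×10^-7 m⁴, J_CB = 3.29×10^-7 m⁴, so T_A = T₀·(J_AC/a)/((J_AC/a)+(J_CB/b)) = 63.82 N·m, T_B = 44.18 N·m.

63.8 N·m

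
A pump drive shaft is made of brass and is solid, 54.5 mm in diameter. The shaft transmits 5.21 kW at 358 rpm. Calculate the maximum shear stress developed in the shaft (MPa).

4.37 MPa

ω = 2π·358/60 = 37.49 rad/s, so T = P/ω = 5.21×10³ / 37.49 = 139.0 N·m.
J = πd⁴/32 = π(0.0545)⁴/32 = 8.661×10^-7 m⁴.
τ_max = T·r/J = 139.0 × 0.0272 / 8.661×10^-7 = 4.372×10^6 Pa.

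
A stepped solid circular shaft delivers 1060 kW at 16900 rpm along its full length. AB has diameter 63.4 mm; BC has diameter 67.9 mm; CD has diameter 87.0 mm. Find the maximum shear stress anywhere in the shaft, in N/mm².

12.0 N/mm²

ω = 2π·16900/60 = 1770 rad/s, so T = P/ω = 1060×10³ / 1770 = 598.9 N·m.
Under the same torque, τ_max = 16T/(πd³) is largest where d is smallest — segment AB (d = 63.4 mm).
τ_max = 16·598.9/(π·(0.0634)³) = 1.197×10^7 Pa.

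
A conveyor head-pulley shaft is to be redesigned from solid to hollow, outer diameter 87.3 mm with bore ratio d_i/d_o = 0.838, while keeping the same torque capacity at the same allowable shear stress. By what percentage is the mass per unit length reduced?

Equal τ_max and T ⇒ the solid shaft needs d_s³ = d_o³(1−k⁴), so d_s = 87.3·(1−0.838⁴)^(1/3) = 69.61 mm.
Area ratio A_h/A_s = d_o²(1−k²)/d_s² = (1−k²)/(1−k⁴)^(2/3) = 0.4684.
Mass saving = 1 − 0.4684 = 53.2 %.

53.2 %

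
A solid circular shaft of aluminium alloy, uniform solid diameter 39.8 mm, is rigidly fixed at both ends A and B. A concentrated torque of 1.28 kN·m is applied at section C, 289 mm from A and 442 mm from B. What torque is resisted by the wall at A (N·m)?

774 N·m

With uniform GJ and both ends fixed, compatibility θ_AC = θ_CB gives T_A·a = T_B·b, together with T_A + T_B = T₀.
T_A = T₀·b/(a+b) = 1280·442/731.0 = 774.0 N·m; T_B = 506.0 N·m.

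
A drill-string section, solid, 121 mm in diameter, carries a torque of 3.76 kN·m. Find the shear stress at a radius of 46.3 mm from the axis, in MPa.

8.27 MPa

J = πd⁴/32 = π(0.121)⁴/32 = 2.104×10^-5 m⁴.
Shear stress varies linearly with radius: τ = T·r/J = 3760 × 0.0463 / 2.104×10^-5 = 8.272×10^6 Pa.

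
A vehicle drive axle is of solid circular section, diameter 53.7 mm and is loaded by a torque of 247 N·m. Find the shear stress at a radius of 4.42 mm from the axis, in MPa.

J = πd⁴/32 = π(0.0537)⁴/32 = 8.164×10^-7 m⁴.
Shear stress varies linearly with radius: τ = T·r/J = 247.0 × 0.00442 / 8.164×10^-7 = 1.337×10^6 Pa.

1.34 MPa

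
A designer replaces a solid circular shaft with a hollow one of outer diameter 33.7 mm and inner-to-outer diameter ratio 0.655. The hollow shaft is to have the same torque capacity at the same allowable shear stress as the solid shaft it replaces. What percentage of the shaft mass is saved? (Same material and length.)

Equal τ_max and T ⇒ the solid shaft needs d_s³ = d_o³(1−k⁴), so d_s = 33.7·(1−0.655⁴)^(1/3) = 31.49 mm.
Area ratio A_h/A_s = d_o²(1−k²)/d_s² = (1−k²)/(1−k⁴)^(2/3) = 0.6539.
Mass saving = 1 − 0.6539 = 34.6 %.

34.6 %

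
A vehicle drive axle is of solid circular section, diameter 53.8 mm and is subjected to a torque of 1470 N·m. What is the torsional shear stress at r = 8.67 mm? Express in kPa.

15500 kPa

J = πd⁴/32 = π(0.0538)⁴/32 = 8.225×10^-7 m⁴.
Shear stress varies linearly with radius: τ = T·r/J = 1470 × 0.00867 / 8.225×10^-7 = 1.550×10^7 Pa.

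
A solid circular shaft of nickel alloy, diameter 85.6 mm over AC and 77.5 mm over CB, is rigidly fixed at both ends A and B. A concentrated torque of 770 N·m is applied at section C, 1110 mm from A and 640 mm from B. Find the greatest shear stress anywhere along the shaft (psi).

Compatibility: T_A·a/J_AC = T_B·b/J_CB with T_A + T_B = T₀.
J_AC = 5.27×10^-6 m⁴, J_CB = 3.54×10^-6 m⁴, so T_A = T₀·(J_AC/a)/((J_AC/a)+(J_CB/b)) = 355.6 N·m, T_B = 414.4 N·m.
τ in each portion: τ_AC = 2.89×10^6 Pa, τ_CB = 4.53×10^6 Pa; maximum is in CB.
τ_max = T_CB·r/J = 414.4·0.0387/3.54×10^-6 = 4.534×10^6 Pa.

658 psi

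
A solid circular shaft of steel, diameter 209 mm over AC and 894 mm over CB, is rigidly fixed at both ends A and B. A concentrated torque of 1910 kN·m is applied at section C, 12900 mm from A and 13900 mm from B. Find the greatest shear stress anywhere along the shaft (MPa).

Compatibility: T_A·a/J_AC = T_B·b/J_CB with T_A + T_B = T₀.
J_AC = 1.87×10^-4 m⁴, J_CB = 0.0627 m⁴, so T_A = T₀·(J_AC/a)/((J_AC/a)+(J_CB/b)) = 6128 N·m, T_B = 1.904e6 N·m.
τ in each portion: τ_AC = 3.42×10^6 Pa, τ_CB = 1.36×10^7 Pa; maximum is in CB.
τ_max = T_CB·r/J = 1.904e6·0.447/0.0627 = 1.357×10^7 Pa.

13.6 MPa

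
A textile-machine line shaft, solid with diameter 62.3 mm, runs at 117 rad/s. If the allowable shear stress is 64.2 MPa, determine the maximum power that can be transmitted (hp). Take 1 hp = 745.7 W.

J = πd⁴/32 = π(0.0623)⁴/32 = 1.479×10^-6 m⁴.
T_max = τ_allow·J/r = 6.42×10^7 × 1.479×10^-6 / 0.0311 = 3048 N·m.
ω = 117 rad/s, so P_max = T_max·ω = 3.566×10^5 W.

478 hp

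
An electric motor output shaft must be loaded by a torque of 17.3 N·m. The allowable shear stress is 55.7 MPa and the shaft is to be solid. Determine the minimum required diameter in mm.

11.7 mm

For a solid shaft τ_max = 16T/(πd³), so d = (16T/(π τ_allow))^(1/3) = (16·17.30/(π·5.57×10^7))^(1/3) = 0.01165 m.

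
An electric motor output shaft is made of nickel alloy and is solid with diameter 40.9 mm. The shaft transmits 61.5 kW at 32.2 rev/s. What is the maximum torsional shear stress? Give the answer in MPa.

ω = 2π·32.2 = 202.3 rad/s, so T = P/ω = 61.5×10³ / 202.3 = 304.0 N·m.
J = πd⁴/32 = π(0.0409)⁴/32 = 2.747×10^-7 m⁴.
τ_max = T·r/J = 304.0 × 0.0204 / 2.747×10^-7 = 2.263×10^7 Pa.

22.6 MPa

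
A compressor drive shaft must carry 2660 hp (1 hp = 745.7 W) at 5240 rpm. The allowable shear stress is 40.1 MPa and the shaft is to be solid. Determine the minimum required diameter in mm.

77.1 mm

ω = 2π·5240/60 = 548.7 rad/s, so T = P/ω = 2660×745.7 / 548.7 = 3615 N·m.
For a solid shaft τ_max = 16T/(πd³), so d = (16T/(π τ_allow))^(1/3) = (16·3615/(π·4.01×10^7))^(1/3) = 0.07714 m.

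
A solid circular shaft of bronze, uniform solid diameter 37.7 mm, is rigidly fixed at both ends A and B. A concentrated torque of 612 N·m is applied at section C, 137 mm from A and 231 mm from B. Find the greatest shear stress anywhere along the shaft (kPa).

36500 kPa

With uniform GJ and both ends fixed, compatibility θ_AC = θ_CB gives T_A·a = T_B·b, together with T_A + T_B = T₀.
T_A = T₀·b/(a+b) = 612.0·231/368.0 = 384.2 N·m; T_B = 227.8 N·m.
τ in each portion: τ_AC = 3.65×10^7 Pa, τ_CB = 2.17×10^7 Pa; maximum is in AC.
τ_max = T_AC·r/J = 384.2·0.0189/1.98×10^-7 = 3.651×10^7 Pa.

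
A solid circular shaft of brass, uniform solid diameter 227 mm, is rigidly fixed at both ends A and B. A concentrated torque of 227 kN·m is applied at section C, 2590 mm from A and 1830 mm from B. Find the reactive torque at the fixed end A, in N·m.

94000 N·m

With uniform GJ and both ends fixed, compatibility θ_AC = θ_CB gives T_A·a = T_B·b, together with T_A + T_B = T₀.
T_A = T₀·b/(a+b) = 227000·1830/4420 = 93980 N·m; T_B = 133000 N·m.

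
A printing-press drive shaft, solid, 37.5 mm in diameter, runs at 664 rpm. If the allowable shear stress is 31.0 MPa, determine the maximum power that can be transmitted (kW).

22.3 kW

J = πd⁴/32 = π(0.0375)⁴/32 = 1.941×10^-7 m⁴.
T_max = τ_allow·J/r = 3.10×10^7 × 1.941×10^-7 / 0.0187 = 321.0 N·m.
ω = 2π·664/60 = 69.53 rad/s, so P_max = T_max·ω = 2.232×10^4 W.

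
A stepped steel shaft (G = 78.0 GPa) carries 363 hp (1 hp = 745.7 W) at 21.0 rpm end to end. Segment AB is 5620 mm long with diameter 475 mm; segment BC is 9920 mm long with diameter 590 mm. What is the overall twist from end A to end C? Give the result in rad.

0.00309 rad

ω = 2π·21.0/60 = 2.199 rad/s, so T = P/ω = 363×745.7 / 2.199 = 123100 N·m.
J_AB = π(0.475)⁴/32 = 5.00×10^-3 m⁴; J_BC = π(0.590)⁴/32 = 0.0119 m⁴.
θ = (T/G)·Σ L_i/J_i = (123100/78.0×10⁹)·(5.62/5.00×10^-3 + 9.92/0.0119) = 3.090×10^-3 rad.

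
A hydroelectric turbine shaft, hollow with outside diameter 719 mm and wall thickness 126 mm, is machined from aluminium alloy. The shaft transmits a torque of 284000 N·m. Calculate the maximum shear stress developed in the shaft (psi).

J = π(d_o⁴ − d_i⁴)/32 = π(0.719⁴ − 0.467⁴)/32 = 0.02157 m⁴.
τ_max = T·r/J = 284000 × 0.359 / 0.02157 = 4.734×10^6 Pa.

687 psi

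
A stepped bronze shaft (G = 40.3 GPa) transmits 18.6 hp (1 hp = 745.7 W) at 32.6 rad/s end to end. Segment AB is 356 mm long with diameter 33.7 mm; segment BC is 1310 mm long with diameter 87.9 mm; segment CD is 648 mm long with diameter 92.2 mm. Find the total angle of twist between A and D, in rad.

0.0330 rad

ω = 32.6 rad/s, so T = P/ω = 18.6×745.7 / 32.60 = 425.5 N·m.
J_AB = π(0.0337)⁴/32 = 1.27×10^-7 m⁴; J_BC = π(0.0879)⁴/32 = 5.86×10^-6 m⁴; J_CD = π(0.0922)⁴/32 = 7.09×10^-6 m⁴.
θ = (T/G)·Σ L_i/J_i = (425.5/40.3×10⁹)·(0.356/1.27×10^-7 + 1.31/5.86×10^-6 + 0.648/7.09×10^-6) = 0.03301 rad.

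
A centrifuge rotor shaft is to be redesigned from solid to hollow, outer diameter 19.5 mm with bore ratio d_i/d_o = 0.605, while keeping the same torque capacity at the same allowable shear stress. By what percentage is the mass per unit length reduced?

Equal τ_max and T ⇒ the solid shaft needs d_s³ = d_o³(1−k⁴), so d_s = 19.5·(1−0.605⁴)^(1/3) = 18.59 mm.
Area ratio A_h/A_s = d_o²(1−k²)/d_s² = (1−k²)/(1−k⁴)^(2/3) = 0.6978.
Mass saving = 1 − 0.6978 = 30.2 %.

30.2 %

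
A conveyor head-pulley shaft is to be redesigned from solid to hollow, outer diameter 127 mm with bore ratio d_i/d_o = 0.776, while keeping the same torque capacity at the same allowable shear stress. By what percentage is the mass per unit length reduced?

46.3 %

Equal τ_max and T ⇒ the solid shaft needs d_s³ = d_o³(1−k⁴), so d_s = 127·(1−0.776⁴)^(1/3) = 109.3 mm.
Area ratio A_h/A_s = d_o²(1−k²)/d_s² = (1−k²)/(1−k⁴)^(2/3) = 0.5371.
Mass saving = 1 − 0.5371 = 46.3 %.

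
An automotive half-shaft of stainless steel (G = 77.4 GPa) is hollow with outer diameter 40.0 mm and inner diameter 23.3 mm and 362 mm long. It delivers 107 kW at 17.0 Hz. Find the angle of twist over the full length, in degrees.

1.21°

ω = 2π·17.0 = 106.8 rad/s, so T = P/ω = 107×10³ / 106.8 = 1002 N·m.
J = π(d_o⁴ − d_i⁴)/32 = π(0.0400⁴ − 0.0233⁴)/32 = 2.224×10^-7 m⁴.
θ = T·L/(G·J) = 1002 × 0.362 / (77.4×10⁹ × 2.224×10^-7) = 0.02107 rad.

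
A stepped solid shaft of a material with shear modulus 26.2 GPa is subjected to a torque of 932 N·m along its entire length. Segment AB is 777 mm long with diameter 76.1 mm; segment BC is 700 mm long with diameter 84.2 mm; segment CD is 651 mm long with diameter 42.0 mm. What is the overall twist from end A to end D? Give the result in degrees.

5.11°

J_AB = π(0.0761)⁴/32 = 3.29×10^-6 m⁴; J_BC = π(0.0842)⁴/32 = 4.93×10^-6 m⁴; J_CD = π(0.0420)⁴/32 = 3.05×10^-7 m⁴.
θ = (T/G)·Σ L_i/J_i = (932.0/26.2×10⁹)·(0.777/3.29×10^-6 + 0.700/4.93×10^-6 + 0.651/3.05×10^-7) = 0.08925 rad.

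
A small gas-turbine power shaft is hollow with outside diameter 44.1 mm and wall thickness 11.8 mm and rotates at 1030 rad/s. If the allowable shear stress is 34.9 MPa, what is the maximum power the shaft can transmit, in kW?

J = π(d_o⁴ − d_i⁴)/32 = π(0.0441⁴ − 0.0205⁴)/32 = 3.540×10^-7 m⁴.
T_max = τ_allow·J/r = 3.49×10^7 × 3.540×10^-7 / 0.0221 = 560.3 N·m.
ω = 1030 rad/s, so P_max = T_max·ω = 5.771×10^5 W.

577 kW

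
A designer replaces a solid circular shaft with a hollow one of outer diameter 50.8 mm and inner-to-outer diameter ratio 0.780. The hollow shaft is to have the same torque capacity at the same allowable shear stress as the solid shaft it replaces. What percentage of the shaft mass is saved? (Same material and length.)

Equal τ_max and T ⇒ the solid shaft needs d_s³ = d_o³(1−k⁴), so d_s = 50.8·(1−0.780⁴)^(1/3) = 43.55 mm.
Area ratio A_h/A_s = d_o²(1−k²)/d_s² = (1−k²)/(1−k⁴)^(2/3) = 0.5329.
Mass saving = 1 − 0.5329 = 46.7 %.

46.7 %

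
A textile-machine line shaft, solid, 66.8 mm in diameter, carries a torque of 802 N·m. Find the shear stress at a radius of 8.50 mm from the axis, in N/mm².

J = πd⁴/32 = π(0.0668)⁴/32 = 1.955×10^-6 m⁴.
Shear stress varies linearly with radius: τ = T·r/J = 802.0 × 0.00850 / 1.955×10^-6 = 3.487×10^6 Pa.

3.49 N/mm²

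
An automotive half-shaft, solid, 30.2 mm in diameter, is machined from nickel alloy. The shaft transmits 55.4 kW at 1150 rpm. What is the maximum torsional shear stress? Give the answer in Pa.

8.51e7 Pa

ω = 2π·1150/60 = 120.4 rad/s, so T = P/ω = 55.4×10³ / 120.4 = 460.0 N·m.
J = πd⁴/32 = π(0.0302)⁴/32 = 8.166×10^-8 m⁴.
τ_max = T·r/J = 460.0 × 0.0151 / 8.166×10^-8 = 8.506×10^7 Pa.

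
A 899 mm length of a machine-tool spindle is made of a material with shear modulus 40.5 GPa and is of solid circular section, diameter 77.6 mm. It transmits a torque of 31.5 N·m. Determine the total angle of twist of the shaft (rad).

1.96e-4 rad

J = πd⁴/32 = π(0.0776)⁴/32 = 3.560×10^-6 m⁴.
θ = T·L/(G·J) = 31.50 × 0.899 / (40.5×10⁹ × 3.560×10^-6) = 1.964×10^-4 rad.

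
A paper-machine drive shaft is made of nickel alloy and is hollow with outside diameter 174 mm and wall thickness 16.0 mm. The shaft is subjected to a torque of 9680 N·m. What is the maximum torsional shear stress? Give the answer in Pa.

1.68e7 Pa

J = π(d_o⁴ − d_i⁴)/32 = π(0.174⁴ − 0.142⁴)/32 = 5.007×10^-5 m⁴.
τ_max = T·r/J = 9680 × 0.0870 / 5.007×10^-5 = 1.682×10^7 Pa.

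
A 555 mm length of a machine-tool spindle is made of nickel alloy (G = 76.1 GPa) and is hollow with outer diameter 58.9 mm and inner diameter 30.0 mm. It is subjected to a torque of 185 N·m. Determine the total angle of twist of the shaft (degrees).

0.0701°

J = π(d_o⁴ − d_i⁴)/32 = π(0.0589⁴ − 0.0300⁴)/32 = 1.102×10^-6 m⁴.
θ = T·L/(G·J) = 185.0 × 0.555 / (76.1×10⁹ × 1.102×10^-6) = 1.224×10^-3 rad.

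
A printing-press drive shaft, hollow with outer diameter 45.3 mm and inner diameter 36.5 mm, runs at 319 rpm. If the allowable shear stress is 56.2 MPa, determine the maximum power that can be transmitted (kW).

19.8 kW

J = π(d_o⁴ − d_i⁴)/32 = π(0.0453⁴ − 0.0365⁴)/32 = 2.392×10^-7 m⁴.
T_max = τ_allow·J/r = 5.62×10^7 × 2.392×10^-7 / 0.0226 = 593.4 N·m.
ω = 2π·319/60 = 33.41 rad/s, so P_max = T_max·ω = 1.982×10^4 W.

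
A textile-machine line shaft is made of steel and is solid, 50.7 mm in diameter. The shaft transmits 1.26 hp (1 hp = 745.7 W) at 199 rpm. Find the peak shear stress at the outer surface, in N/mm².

1.76 N/mm²

ω = 2π·199/60 = 20.84 rad/s, so T = P/ω = 1.26×745.7 / 20.84 = 45.09 N·m.
J = πd⁴/32 = π(0.0507)⁴/32 = 6.487×10^-7 m⁴.
τ_max = T·r/J = 45.09 × 0.0254 / 6.487×10^-7 = 1.762×10^6 Pa.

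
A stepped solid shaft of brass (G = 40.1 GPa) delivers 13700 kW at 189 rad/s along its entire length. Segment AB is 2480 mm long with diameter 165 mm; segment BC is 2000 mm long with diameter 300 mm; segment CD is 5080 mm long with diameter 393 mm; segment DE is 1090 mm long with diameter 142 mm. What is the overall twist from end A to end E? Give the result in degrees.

ω = 189 rad/s, so T = P/ω = 13700×10³ / 189.0 = 72490 N·m.
J_AB = π(0.165)⁴/32 = 7.28×10^-5 m⁴; J_BC = π(0.300)⁴/32 = 7.95×10^-4 m⁴; J_CD = π(0.393)⁴/32 = 2.34×10^-3 m⁴; J_DE = π(0.142)⁴/32 = 3.99×10^-5 m⁴.
θ = (T/G)·Σ L_i/J_i = (72490/40.1×10⁹)·(2.48/7.28×10^-5 + 2.00/7.95×10^-4 + 5.08/2.34×10^-3 + 1.09/3.99×10^-5) = 0.1194 rad.

6.84°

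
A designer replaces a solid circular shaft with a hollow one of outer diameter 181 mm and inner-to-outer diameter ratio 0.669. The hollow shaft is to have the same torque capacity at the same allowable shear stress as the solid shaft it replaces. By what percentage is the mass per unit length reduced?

Equal τ_max and T ⇒ the solid shaft needs d_s³ = d_o³(1−k⁴), so d_s = 181·(1−0.669⁴)^(1/3) = 168.0 mm.
Area ratio A_h/A_s = d_o²(1−k²)/d_s² = (1−k²)/(1−k⁴)^(2/3) = 0.6412.
Mass saving = 1 − 0.6412 = 35.9 %.

35.9 %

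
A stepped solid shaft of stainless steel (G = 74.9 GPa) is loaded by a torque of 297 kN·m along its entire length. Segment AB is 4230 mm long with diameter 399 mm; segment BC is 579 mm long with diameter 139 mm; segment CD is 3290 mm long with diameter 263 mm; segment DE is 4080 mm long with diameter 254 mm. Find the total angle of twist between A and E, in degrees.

7.84°

J_AB = π(0.399)⁴/32 = 2.49×10^-3 m⁴; J_BC = π(0.139)⁴/32 = 3.66×10^-5 m⁴; J_CD = π(0.263)⁴/32 = 4.70×10^-4 m⁴; J_DE = π(0.254)⁴/32 = 4.09×10^-4 m⁴.
θ = (T/G)·Σ L_i/J_i = (297000/74.9×10⁹)·(4.23/2.49×10^-3 + 0.579/3.66×10^-5 + 3.29/4.70×10^-4 + 4.08/4.09×10^-4) = 0.1368 rad.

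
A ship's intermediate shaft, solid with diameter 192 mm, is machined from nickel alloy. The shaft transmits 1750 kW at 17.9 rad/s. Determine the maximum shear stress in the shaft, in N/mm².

ω = 17.9 rad/s, so T = P/ω = 1750×10³ / 17.90 = 97770 N·m.
J = πd⁴/32 = π(0.192)⁴/32 = 1.334×10^-4 m⁴.
τ_max = T·r/J = 97770 × 0.0960 / 1.334×10^-4 = 7.035×10^7 Pa.

70.3 N/mm²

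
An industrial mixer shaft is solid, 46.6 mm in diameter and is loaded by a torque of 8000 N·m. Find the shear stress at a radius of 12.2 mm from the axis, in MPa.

J = πd⁴/32 = π(0.0466)⁴/32 = 4.630×10^-7 m⁴.
Shear stress varies linearly with radius: τ = T·r/J = 8000 × 0.0122 / 4.630×10^-7 = 2.108×10^8 Pa.

211 MPa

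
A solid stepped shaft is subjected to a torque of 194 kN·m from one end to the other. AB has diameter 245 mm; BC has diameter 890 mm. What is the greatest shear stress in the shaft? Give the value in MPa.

67.2 MPa

Under the same torque, τ_max = 16T/(πd³) is largest where d is smallest — segment AB (d = 245 mm).
τ_max = 16·194000/(π·(0.245)³) = 6.719×10^7 Pa.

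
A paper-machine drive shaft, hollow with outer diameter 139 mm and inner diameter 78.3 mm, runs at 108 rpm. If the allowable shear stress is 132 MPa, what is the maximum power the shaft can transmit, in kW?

J = π(d_o⁴ − d_i⁴)/32 = π(0.139⁴ − 0.0783⁴)/32 = 3.296×10^-5 m⁴.
T_max = τ_allow·J/r = 1.32×10^8 × 3.296×10^-5 / 0.0695 = 62600 N·m.
ω = 2π·108/60 = 11.31 rad/s, so P_max = T_max·ω = 7.080×10^5 W.

708 kW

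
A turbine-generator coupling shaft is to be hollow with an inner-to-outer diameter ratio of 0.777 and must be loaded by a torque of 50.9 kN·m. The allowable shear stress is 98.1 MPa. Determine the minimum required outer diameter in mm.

For a hollow shaft with d_i/d_o = 0.777: τ_max = 16T/(π d_o³ (1−k⁴)), so d_o = [16T/(π τ_allow (1−k⁴))]^(1/3) = [16·50900/(π·9.81×10^7·0.6355)]^(1/3) = 0.1608 m.

161 mm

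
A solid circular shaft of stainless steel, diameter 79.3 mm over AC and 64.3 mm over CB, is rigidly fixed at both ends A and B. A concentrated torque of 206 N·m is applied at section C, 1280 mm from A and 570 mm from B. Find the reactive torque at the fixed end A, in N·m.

105 N·m

Compatibility: T_A·a/J_AC = T_B·b/J_CB with T_A + T_B = T₀.
J_AC = 3.88×10^-6 m⁴, J_CB = 1.68×10^-6 m⁴, so T_A = T₀·(J_AC/a)/((J_AC/a)+(J_CB/b)) = 104.5 N·m, T_B = 101.5 N·m.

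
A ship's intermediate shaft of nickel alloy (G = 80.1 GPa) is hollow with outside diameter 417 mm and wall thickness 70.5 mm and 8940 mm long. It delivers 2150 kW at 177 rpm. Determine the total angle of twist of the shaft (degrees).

ω = 2π·177/60 = 18.54 rad/s, so T = P/ω = 2150×10³ / 18.54 = 116000 N·m.
J = π(d_o⁴ − d_i⁴)/32 = π(0.417⁴ − 0.276⁴)/32 = 2.399×10^-3 m⁴.
θ = T·L/(G·J) = 116000 × 8.94 / (80.1×10⁹ × 2.399×10^-3) = 5.397×10^-3 rad.

0.309°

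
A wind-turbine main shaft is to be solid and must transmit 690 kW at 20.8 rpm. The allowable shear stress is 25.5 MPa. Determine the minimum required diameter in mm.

ω = 2π·20.8/60 = 2.178 rad/s, so T = P/ω = 690×10³ / 2.178 = 316800 N·m.
For a solid shaft τ_max = 16T/(πd³), so d = (16T/(π τ_allow))^(1/3) = (16·316800/(π·2.55×10^7))^(1/3) = 0.3985 m.

398 mm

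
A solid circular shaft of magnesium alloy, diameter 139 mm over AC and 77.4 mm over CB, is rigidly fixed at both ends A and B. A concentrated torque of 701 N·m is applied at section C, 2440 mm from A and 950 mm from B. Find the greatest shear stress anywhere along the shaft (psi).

Compatibility: T_A·a/J_AC = T_B·b/J_CB with T_A + T_B = T₀.
J_AC = 3.66×10^-5 m⁴, J_CB = 3.52×10^-6 m⁴, so T_A = T₀·(J_AC/a)/((J_AC/a)+(J_CB/b)) = 562.2 N·m, T_B = 138.8 N·m.
τ in each portion: τ_AC = 1.07×10^6 Pa, τ_CB = 1.52×10^6 Pa; maximum is in CB.
τ_max = T_CB·r/J = 138.8·0.0387/3.52×10^-6 = 1.525×10^6 Pa.

221 psi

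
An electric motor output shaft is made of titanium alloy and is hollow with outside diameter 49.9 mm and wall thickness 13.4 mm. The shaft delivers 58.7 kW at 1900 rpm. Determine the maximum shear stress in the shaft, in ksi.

ω = 2π·1900/60 = 199.0 rad/s, so T = P/ω = 58.7×10³ / 199.0 = 295.0 N·m.
J = π(d_o⁴ − d_i⁴)/32 = π(0.0499⁴ − 0.0231⁴)/32 = 5.807×10^-7 m⁴.
τ_max = T·r/J = 295.0 × 0.0249 / 5.807×10^-7 = 1.267×10^7 Pa.

1.84 ksi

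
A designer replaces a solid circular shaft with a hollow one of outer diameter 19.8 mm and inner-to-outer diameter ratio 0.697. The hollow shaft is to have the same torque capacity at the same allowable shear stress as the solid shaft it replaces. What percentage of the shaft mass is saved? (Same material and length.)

Equal τ_max and T ⇒ the solid shaft needs d_s³ = d_o³(1−k⁴), so d_s = 19.8·(1−0.697⁴)^(1/3) = 18.10 mm.
Area ratio A_h/A_s = d_o²(1−k²)/d_s² = (1−k²)/(1−k⁴)^(2/3) = 0.6153.
Mass saving = 1 − 0.6153 = 38.5 %.

38.5 %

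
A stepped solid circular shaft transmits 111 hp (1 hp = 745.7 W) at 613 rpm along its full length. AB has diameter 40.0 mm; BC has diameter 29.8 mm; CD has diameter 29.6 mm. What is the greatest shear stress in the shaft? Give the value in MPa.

ω = 2π·613/60 = 64.19 rad/s, so T = P/ω = 111×745.7 / 64.19 = 1289 N·m.
Under the same torque, τ_max = 16T/(πd³) is largest where d is smallest — segment CD (d = 29.6 mm).
τ_max = 16·1289/(π·(0.0296)³) = 2.532×10^8 Pa.

253 MPa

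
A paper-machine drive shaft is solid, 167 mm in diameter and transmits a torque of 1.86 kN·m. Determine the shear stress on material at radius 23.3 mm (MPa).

0.568 MPa

J = πd⁴/32 = π(0.167)⁴/32 = 7.636×10^-5 m⁴.
Shear stress varies linearly with radius: τ = T·r/J = 1860 × 0.0233 / 7.636×10^-5 = 5.675×10^5 Pa.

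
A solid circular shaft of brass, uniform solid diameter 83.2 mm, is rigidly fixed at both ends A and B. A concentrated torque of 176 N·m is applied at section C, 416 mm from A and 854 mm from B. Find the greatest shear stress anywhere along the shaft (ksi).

With uniform GJ and both ends fixed, compatibility θ_AC = θ_CB gives T_A·a = T_B·b, together with T_A + T_B = T₀.
T_A = T₀·b/(a+b) = 176.0·854/1270 = 118.3 N·m; T_B = 57.65 N·m.
τ in each portion: τ_AC = 1.05×10^6 Pa, τ_CB = 5.10×10^5 Pa; maximum is in AC.
τ_max = T_AC·r/J = 118.3·0.0416/4.70×10^-6 = 1.047×10^6 Pa.

0.152 ksi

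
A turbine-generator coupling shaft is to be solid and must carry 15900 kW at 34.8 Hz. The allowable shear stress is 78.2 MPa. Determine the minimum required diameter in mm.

168 mm

ω = 2π·34.8 = 218.7 rad/s, so T = P/ω = 15900×10³ / 218.7 = 72720 N·m.
For a solid shaft τ_max = 16T/(πd³), so d = (16T/(π τ_allow))^(1/3) = (16·72720/(π·7.82×10^7))^(1/3) = 0.1679 m.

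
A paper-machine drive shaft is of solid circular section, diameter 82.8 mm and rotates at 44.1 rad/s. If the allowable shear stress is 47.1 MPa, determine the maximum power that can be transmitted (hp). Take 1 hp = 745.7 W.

310 hp

J = πd⁴/32 = π(0.0828)⁴/32 = 4.614×10^-6 m⁴.
T_max = τ_allow·J/r = 4.71×10^7 × 4.614×10^-6 / 0.0414 = 5250 N·m.
ω = 44.1 rad/s, so P_max = T_max·ω = 2.315×10^5 W.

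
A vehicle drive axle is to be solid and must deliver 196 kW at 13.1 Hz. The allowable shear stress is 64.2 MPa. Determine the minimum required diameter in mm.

ω = 2π·13.1 = 82.31 rad/s, so T = P/ω = 196×10³ / 82.31 = 2381 N·m.
For a solid shaft τ_max = 16T/(πd³), so d = (16T/(π τ_allow))^(1/3) = (16·2381/(π·6.42×10^7))^(1/3) = 0.05738 m.

57.4 mm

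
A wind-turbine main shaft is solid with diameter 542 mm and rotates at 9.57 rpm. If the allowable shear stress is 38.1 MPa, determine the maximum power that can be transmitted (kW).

J = πd⁴/32 = π(0.542)⁴/32 = 8.472×10^-3 m⁴.
T_max = τ_allow·J/r = 3.81×10^7 × 8.472×10^-3 / 0.271 = 1.191e6 N·m.
ω = 2π·9.57/60 = 1.002 rad/s, so P_max = T_max·ω = 1.194×10^6 W.

1190 kW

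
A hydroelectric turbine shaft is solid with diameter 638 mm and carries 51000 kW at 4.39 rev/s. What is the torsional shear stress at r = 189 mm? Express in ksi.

ω = 2π·4.39 = 27.58 rad/s, so T = P/ω = 51000×10³ / 27.58 = 1.849e6 N·m.
J = πd⁴/32 = π(0.638)⁴/32 = 0.01627 m⁴.
Shear stress varies linearly with radius: τ = T·r/J = 1.849e6 × 0.189 / 0.01627 = 2.148×10^7 Pa.

3.12 ksi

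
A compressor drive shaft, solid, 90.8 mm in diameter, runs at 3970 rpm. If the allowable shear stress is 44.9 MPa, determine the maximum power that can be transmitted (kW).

J = πd⁴/32 = π(0.0908)⁴/32 = 6.673×10^-6 m⁴.
T_max = τ_allow·J/r = 4.49×10^7 × 6.673×10^-6 / 0.0454 = 6600 N·m.
ω = 2π·3970/60 = 415.7 rad/s, so P_max = T_max·ω = 2.744×10^6 W.

2740 kW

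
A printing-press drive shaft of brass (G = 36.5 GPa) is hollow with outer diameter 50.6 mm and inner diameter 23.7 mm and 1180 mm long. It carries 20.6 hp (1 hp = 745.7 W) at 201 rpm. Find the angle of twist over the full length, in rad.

0.0385 rad

ω = 2π·201/60 = 21.05 rad/s, so T = P/ω = 20.6×745.7 / 21.05 = 729.8 N·m.
J = π(d_o⁴ − d_i⁴)/32 = π(0.0506⁴ − 0.0237⁴)/32 = 6.126×10^-7 m⁴.
θ = T·L/(G·J) = 729.8 × 1.18 / (36.5×10⁹ × 6.126×10^-7) = 0.03851 rad.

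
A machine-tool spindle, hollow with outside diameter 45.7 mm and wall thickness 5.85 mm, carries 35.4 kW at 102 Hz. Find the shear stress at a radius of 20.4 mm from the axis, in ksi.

ω = 2π·102 = 640.9 rad/s, so T = P/ω = 35.4×10³ / 640.9 = 55.24 N·m.
J = π(d_o⁴ − d_i⁴)/32 = π(0.0457⁴ − 0.0340⁴)/32 = 2.970×10^-7 m⁴.
Shear stress varies linearly with radius: τ = T·r/J = 55.24 × 0.0204 / 2.970×10^-7 = 3.794×10^6 Pa.

0.550 ksi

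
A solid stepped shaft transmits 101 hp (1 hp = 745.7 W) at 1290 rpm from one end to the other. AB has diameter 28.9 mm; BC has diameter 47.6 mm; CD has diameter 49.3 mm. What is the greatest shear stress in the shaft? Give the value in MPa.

118 MPa

ω = 2π·1290/60 = 135.1 rad/s, so T = P/ω = 101×745.7 / 135.1 = 557.5 N·m.
Under the same torque, τ_max = 16T/(πd³) is largest where d is smallest — segment AB (d = 28.9 mm).
τ_max = 16·557.5/(π·(0.0289)³) = 1.176×10^8 Pa.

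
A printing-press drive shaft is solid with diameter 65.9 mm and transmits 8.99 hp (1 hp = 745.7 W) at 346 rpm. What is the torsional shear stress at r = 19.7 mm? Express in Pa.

1.97e6 Pa

ω = 2π·346/60 = 36.23 rad/s, so T = P/ω = 8.99×745.7 / 36.23 = 185.0 N·m.
J = πd⁴/32 = π(0.0659)⁴/32 = 1.852×10^-6 m⁴.
Shear stress varies linearly with radius: τ = T·r/J = 185.0 × 0.0197 / 1.852×10^-6 = 1.969×10^6 Pa.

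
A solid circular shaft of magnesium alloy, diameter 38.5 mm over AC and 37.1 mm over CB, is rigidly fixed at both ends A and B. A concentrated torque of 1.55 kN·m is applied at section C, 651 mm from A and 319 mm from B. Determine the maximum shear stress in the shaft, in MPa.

Compatibility: T_A·a/J_AC = T_B·b/J_CB with T_A + T_B = T₀.
J_AC = 2.16×10^-7 m⁴, J_CB = 1.86×10^-7 m⁴, so T_A = T₀·(J_AC/a)/((J_AC/a)+(J_CB/b)) = 561.7 N·m, T_B = 988.3 N·m.
τ in each portion: τ_AC = 5.01×10^7 Pa, τ_CB = 9.86×10^7 Pa; maximum is in CB.
τ_max = T_CB·r/J = 988.3·0.0186/1.86×10^-7 = 9.857×10^7 Pa.

98.6 MPa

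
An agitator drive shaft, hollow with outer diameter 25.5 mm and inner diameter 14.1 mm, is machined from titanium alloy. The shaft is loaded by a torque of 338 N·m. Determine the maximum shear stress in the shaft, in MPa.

J = π(d_o⁴ − d_i⁴)/32 = π(0.0255⁴ − 0.0141⁴)/32 = 3.763×10^-8 m⁴.
τ_max = T·r/J = 338.0 × 0.0127 / 3.763×10^-8 = 1.145×10^8 Pa.

115 MPa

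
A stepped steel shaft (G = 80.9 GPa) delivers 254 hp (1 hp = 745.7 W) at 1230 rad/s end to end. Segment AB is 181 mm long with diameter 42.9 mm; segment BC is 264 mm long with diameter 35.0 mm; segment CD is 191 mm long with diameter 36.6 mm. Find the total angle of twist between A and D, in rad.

0.00651 rad

ω = 1230 rad/s, so T = P/ω = 254×745.7 / 1230 = 154.0 N·m.
J_AB = π(0.0429)⁴/32 = 3.33×10^-7 m⁴; J_BC = π(0.0350)⁴/32 = 1.47×10^-7 m⁴; J_CD = π(0.0366)⁴/32 = 1.76×10^-7 m⁴.
θ = (T/G)·Σ L_i/J_i = (154.0/80.9×10⁹)·(0.181/3.33×10^-7 + 0.264/1.47×10^-7 + 0.191/1.76×10^-7) = 6.511×10^-3 rad.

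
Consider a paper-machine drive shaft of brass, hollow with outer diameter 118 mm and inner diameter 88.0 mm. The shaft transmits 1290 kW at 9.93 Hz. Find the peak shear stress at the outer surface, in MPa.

92.8 MPa

ω = 2π·9.93 = 62.39 rad/s, so T = P/ω = 1290×10³ / 62.39 = 20680 N·m.
J = π(d_o⁴ − d_i⁴)/32 = π(0.118⁴ − 0.0880⁴)/32 = 1.315×10^-5 m⁴.
τ_max = T·r/J = 20680 × 0.0590 / 1.315×10^-5 = 9.279×10^7 Pa.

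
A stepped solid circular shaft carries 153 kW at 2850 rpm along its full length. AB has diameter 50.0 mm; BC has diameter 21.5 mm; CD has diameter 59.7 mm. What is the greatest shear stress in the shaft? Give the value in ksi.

ω = 2π·2850/60 = 298.5 rad/s, so T = P/ω = 153×10³ / 298.5 = 512.6 N·m.
Under the same torque, τ_max = 16T/(πd³) is largest where d is smallest — segment BC (d = 21.5 mm).
τ_max = 16·512.6/(π·(0.0215)³) = 2.627×10^8 Pa.

38.1 ksi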